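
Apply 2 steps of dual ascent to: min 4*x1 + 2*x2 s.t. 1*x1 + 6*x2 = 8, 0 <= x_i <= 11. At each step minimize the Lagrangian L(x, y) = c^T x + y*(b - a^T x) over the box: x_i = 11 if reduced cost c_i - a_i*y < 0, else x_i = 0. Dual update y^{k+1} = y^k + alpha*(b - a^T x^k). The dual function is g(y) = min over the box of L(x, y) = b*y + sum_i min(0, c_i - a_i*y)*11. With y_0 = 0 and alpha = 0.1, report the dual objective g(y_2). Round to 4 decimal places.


Dual ascent for LP: min 4*x1 + 2*x2, 1*x1 + 6*x2 = 8, 0 <= x_i <= 11
Step 1: y^k = 0.0, reduced costs: (4.0, 2.0)
  x^k = (0.0, 0.0), subgradient = b - a^T x = 8.0
  y^{k+1} = 0.0 + 0.1*8.0 = 0.8
Step 2: y^k = 0.8, reduced costs: (3.2, -2.8)
  x^k = (0.0, 11.0), subgradient = b - a^T x = -58.0
  y^{k+1} = 0.8 + 0.1*-58.0 = -5.0
Dual objective at y_2 = -5.0: reduced costs (9.0, 32.0), box minimizer x = (0.0, 0.0)
g(y_2) = b*y + (c1 - a1*y)*x1 + (c2 - a2*y)*x2 = 8*(-5.0) + 9.0*0.0 + 32.0*0.0 = -40.0 + 0.0 + 0.0 = -40.0


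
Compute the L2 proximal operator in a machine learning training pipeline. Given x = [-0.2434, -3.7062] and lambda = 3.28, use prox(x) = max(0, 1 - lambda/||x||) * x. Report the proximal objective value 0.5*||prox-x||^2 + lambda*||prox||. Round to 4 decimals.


Step 1: Compute ||x||.
||x|| = 3.7142
Step 2: Compute scaling factor.
scale = max(0, 1 - 3.28/3.7142) = 0.1169
Step 3: prox(x) = [-0.0285, -0.4333]
||prox(x)|| = 0.4342
Step 4: Proximal objective.
0.5*||prox-x||^2 = 5.3792
lambda*||prox|| = 1.4242
Total = 6.8033


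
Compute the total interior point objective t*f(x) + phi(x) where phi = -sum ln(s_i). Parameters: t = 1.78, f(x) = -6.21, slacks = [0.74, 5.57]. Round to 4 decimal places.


Step 1: Compute log-barrier.
ln values: [-0.3011, 1.7174]
phi = -(-0.3011 + 1.7174) = -1.4163
Step 2: Compute augmented objective.
t*f(x) = 1.78*-6.21 = -11.0538
Total = -11.0538 - 1.4163 = -12.4701


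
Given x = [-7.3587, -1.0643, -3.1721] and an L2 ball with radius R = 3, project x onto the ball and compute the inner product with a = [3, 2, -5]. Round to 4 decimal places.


Step 1: Compute ||x|| (intermediates to 6 decimals).
||x|| = sqrt((-7.3587)^2 + (-1.0643)^2 + (-3.1721)^2) = 8.083651
Step 2: Project.
Since ||x|| > R, scale = R/||x|| = 3/8.083651 = 0.371119, proj(x) = scale * x
proj(x) = [-2.730953, -0.394982, -1.177227]
Step 3: Dot product.
a^T * proj(x) = 3*(-2.730953) + 2*(-0.394982) - 5*(-1.177227) = -3.0967


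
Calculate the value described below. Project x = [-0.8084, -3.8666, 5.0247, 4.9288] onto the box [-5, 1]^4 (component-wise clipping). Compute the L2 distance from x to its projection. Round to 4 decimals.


Project each component onto [-5, 1].
clip(-0.8084) = -0.8084, clip(-3.8666) = -3.8666, clip(5.0247) = 1.0, clip(4.9288) = 1.0
Projection = [-0.8084, -3.8666, 1.0, 1.0]
Squared diffs: [0.0, 0.0, 16.1982, 15.4355]
Distance = sqrt(31.6337) = 5.6244


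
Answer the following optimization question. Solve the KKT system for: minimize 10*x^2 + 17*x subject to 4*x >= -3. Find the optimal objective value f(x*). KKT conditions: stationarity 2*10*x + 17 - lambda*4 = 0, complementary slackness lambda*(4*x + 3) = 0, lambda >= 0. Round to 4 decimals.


Step 1: Try lambda = 0 (constraint inactive).
x_unc = -17/(2*10) = -0.85
Check: 4*-0.85 = -3.4 < -3 -- violated!
Step 2: Constraint must be active: 4*x = -3
x* = -3/4 = -0.75
lambda = (2*10*(-0.75) + 17)/4 = 0.5
Step 3: Compute optimal value.
f(x*) = 10*(-0.75)^2 + 17*(-0.75) = -7.125


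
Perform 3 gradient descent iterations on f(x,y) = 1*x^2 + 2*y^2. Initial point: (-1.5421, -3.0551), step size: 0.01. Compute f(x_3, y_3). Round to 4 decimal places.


Gradient descent on f(x,y) = 1*x^2 + 2*y^2.
Starting point: (-1.5421, -3.0551), alpha = 0.01
Step 1: grad_x = 2*1*-1.5421 = -3.0842, grad_y = 2*2*-3.0551 = -12.2204
  x_1 = -1.5421 - 0.01*-3.0842 = -1.5113
  y_1 = -3.0551 - 0.01*-12.2204 = -2.9329
Step 2: grad_x = 2*1*-1.5113 = -3.0225, grad_y = 2*2*-2.9329 = -11.7316
  x_2 = -1.5113 - 0.01*-3.0225 = -1.481
  y_2 = -2.9329 - 0.01*-11.7316 = -2.8156
Step 3: grad_x = 2*1*-1.481 = -2.9621, grad_y = 2*2*-2.8156 = -11.2623
  x_3 = -1.481 - 0.01*-2.9621 = -1.4514
  y_3 = -2.8156 - 0.01*-11.2623 = -2.703
f(-1.4514, -2.703) = 1*(-1.4514)^2 + 2*(-2.703)^2 = 16.7185


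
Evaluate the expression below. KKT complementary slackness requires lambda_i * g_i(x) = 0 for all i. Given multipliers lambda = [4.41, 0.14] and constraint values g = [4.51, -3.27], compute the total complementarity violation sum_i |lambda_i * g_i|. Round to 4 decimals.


KKT complementary slackness check:
lambda_1 * g_1 = 4.41 * 4.51 = 19.8891
lambda_2 * g_2 = 0.14 * -3.27 = -0.4578
Total violation = 19.8891 + 0.4578 = 20.3469


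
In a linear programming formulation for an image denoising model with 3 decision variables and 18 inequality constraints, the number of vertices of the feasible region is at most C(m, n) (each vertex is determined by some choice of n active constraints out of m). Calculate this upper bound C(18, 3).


Each vertex corresponds to some choice of n active constraints out of m, so the number of vertices is at most C(m, n) = m! / (n!(m-n)!).
m = 18, n = 3
Numerator: 18 * 17 * 16
Denominator: 3! = 6
C(18, 3) = 816


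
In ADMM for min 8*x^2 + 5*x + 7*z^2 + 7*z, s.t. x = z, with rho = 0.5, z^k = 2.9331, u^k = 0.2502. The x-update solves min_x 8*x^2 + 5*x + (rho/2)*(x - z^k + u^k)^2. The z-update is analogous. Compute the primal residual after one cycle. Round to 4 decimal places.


ADMM iteration with rho = 0.5, z^k = 2.9331, u^k = 0.2502
Step 1: x-update.
Minimize 8*x^2 + 5*x + (0.5/2)*(x - 2.9331 + 0.2502)^2
FOC: (2*8 + 0.5)*x = -5 + 0.5*(2.9331 - 0.2502)
x^{k+1} = -0.2217
Step 2: z-update.
Minimize 7*z^2 + 7*z + (0.5/2)*(-0.2217 - z + 0.2502)^2
FOC: (2*7 + 0.5)*z = -7 + 0.5*(-0.2217 + 0.2502)
z^{k+1} = -0.4818
Step 3: u-update.
u^{k+1} = 0.2502 - 0.2217 + 0.4818 = 0.5102
Step 4: Primal residual = |-0.2217 + 0.4818| = 0.26


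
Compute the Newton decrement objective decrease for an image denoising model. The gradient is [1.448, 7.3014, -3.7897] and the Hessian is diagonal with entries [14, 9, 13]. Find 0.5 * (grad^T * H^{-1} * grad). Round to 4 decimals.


Step 1: H is diagonal, so H^(-1) * g = [0.1034, 0.8113, -0.2915].
Step 2: g^T H^(-1) g = sum_i g_i^2 / H_ii
  = (1.448)^2/14 + (7.3014)^2/9 + (-3.7897)^2/13
  = 0.1498 + 5.9234 + 1.1048 = 7.1779
Step 3: Objective decrease = 0.5 * g^T H^(-1) g = 3.589


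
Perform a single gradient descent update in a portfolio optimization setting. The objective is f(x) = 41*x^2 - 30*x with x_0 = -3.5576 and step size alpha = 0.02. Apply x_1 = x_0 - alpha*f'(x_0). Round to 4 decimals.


We compute the gradient at x_0 and apply the update.
f'(x) = 82*x - 30
f'(-3.5576) = 82*-3.5576 - 30 = -321.7232
x_1 = -3.5576 - 0.02*-321.7232 = 2.8769


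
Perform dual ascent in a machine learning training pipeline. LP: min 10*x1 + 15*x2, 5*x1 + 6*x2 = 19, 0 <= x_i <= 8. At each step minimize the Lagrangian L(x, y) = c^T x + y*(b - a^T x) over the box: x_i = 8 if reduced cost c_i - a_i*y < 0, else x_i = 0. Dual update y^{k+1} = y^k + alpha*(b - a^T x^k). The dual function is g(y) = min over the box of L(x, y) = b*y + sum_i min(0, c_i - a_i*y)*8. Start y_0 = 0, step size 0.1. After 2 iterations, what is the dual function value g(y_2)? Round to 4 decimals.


Dual ascent for LP: min 10*x1 + 15*x2, 5*x1 + 6*x2 = 19, 0 <= x_i <= 8
Step 1: y^k = 0.0, reduced costs: (10.0, 15.0)
  x^k = (0.0, 0.0), subgradient = b - a^T x = 19.0
  y^{k+1} = 0.0 + 0.1*19.0 = 1.9
Step 2: y^k = 1.9, reduced costs: (0.5, 3.6)
  x^k = (0.0, 0.0), subgradient = b - a^T x = 19.0
  y^{k+1} = 1.9 + 0.1*19.0 = 3.8
Dual objective at y_2 = 3.8: reduced costs (-9.0, -7.8), box minimizer x = (8.0, 8.0)
g(y_2) = b*y + (c1 - a1*y)*x1 + (c2 - a2*y)*x2 = 19*3.8 + (-9.0)*8.0 + (-7.8)*8.0 = 72.2 - 72.0 - 62.4 = -62.2


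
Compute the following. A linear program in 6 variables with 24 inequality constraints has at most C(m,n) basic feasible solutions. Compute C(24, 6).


Each vertex corresponds to some choice of n active constraints out of m, so the number of vertices is at most C(m, n) = m! / (n!(m-n)!).
m = 24, n = 6
Numerator: 24 * 23 * 22 * 21 * 20 * 19
Denominator: 6! = 720
C(24, 6) = 134596


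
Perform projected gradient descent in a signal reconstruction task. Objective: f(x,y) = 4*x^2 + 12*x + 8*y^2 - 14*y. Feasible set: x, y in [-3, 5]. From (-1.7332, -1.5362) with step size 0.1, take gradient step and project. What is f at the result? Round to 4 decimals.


Step 1: Compute gradient at (-1.7332, -1.5362).
grad_x = 2*4*-1.7332 + 12 = -1.8656
grad_y = 2*8*-1.5362 - 14 = -38.5792
Step 2: Gradient step.
x_raw = -1.7332 - 0.1*-1.8656 = -1.5466
y_raw = -1.5362 - 0.1*-38.5792 = 2.3217
Step 3: Project onto [-3, 5].
x_proj = clip(-1.5466) = -1.5466
y_proj = clip(2.3217) = 2.3217
Step 4: Evaluate f.
f(-1.5466, 2.3217) = 1.6277


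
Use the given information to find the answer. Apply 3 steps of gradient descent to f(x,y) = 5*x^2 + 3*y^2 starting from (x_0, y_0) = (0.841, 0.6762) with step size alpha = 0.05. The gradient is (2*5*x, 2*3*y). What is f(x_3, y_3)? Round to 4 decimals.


Gradient descent on f(x,y) = 5*x^2 + 3*y^2.
Starting point: (0.841, 0.6762), alpha = 0.05
Step 1: grad_x = 2*5*0.841 = 8.41, grad_y = 2*3*0.6762 = 4.0572
  x_1 = 0.841 - 0.05*8.41 = 0.4205
  y_1 = 0.6762 - 0.05*4.0572 = 0.4733
Step 2: grad_x = 2*5*0.4205 = 4.205, grad_y = 2*3*0.4733 = 2.84
  x_2 = 0.4205 - 0.05*4.205 = 0.2103
  y_2 = 0.4733 - 0.05*2.84 = 0.3313
Step 3: grad_x = 2*5*0.2103 = 2.1025, grad_y = 2*3*0.3313 = 1.988
  x_3 = 0.2103 - 0.05*2.1025 = 0.1051
  y_3 = 0.3313 - 0.05*1.988 = 0.2319
f(0.1051, 0.2319) = 5*0.1051^2 + 3*0.2319^2 = 0.2166


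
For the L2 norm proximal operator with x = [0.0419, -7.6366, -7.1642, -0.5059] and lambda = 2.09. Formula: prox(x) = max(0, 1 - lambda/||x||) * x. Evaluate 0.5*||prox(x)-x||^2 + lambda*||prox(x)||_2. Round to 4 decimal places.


Step 1: Compute ||x||.
||x|| = 10.4834
Step 2: Compute scaling factor.
scale = max(0, 1 - 2.09/10.4834) = 0.8006
Step 3: prox(x) = [0.0335, -6.1141, -5.7359, -0.405]
||prox(x)|| = 8.3934
Step 4: Proximal objective.
0.5*||prox-x||^2 = 2.1841
lambda*||prox|| = 17.5422
Total = 19.7262


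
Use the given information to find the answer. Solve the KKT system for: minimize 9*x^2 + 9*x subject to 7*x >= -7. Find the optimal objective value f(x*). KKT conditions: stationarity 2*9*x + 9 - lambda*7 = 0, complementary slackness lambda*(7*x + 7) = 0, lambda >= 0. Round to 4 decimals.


Step 1: Try lambda = 0 (constraint inactive).
Stationarity: 2*9*x + 9 = 0
x* = -9/(2*9) = -0.5
Check constraint: 7*-0.5 = -3.5 >= -7 -- satisfied.
Step 2: Compute optimal value.
f(x*) = 9*(-0.5)^2 + 9*(-0.5) = -2.25


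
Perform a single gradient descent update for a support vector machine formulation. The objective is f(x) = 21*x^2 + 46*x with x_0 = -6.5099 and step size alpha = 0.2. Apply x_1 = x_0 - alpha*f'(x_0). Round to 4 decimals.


We compute the gradient at x_0 and apply the update.
f'(x) = 42*x + 46
f'(-6.5099) = 42*-6.5099 + 46 = -227.4158
x_1 = -6.5099 - 0.2*-227.4158 = 38.9733


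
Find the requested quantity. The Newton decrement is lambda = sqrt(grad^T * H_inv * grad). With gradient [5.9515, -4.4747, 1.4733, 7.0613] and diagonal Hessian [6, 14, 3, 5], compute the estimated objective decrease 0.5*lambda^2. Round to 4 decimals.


Step 1: H is diagonal, so H^(-1) * g = [0.9919, -0.3196, 0.4911, 1.4123].
Step 2: g^T H^(-1) g = sum_i g_i^2 / H_ii
  = (5.9515)^2/6 + (-4.4747)^2/14 + (1.4733)^2/3 + (7.0613)^2/5
  = 5.9034 + 1.4302 + 0.7235 + 9.9724 = 18.0295
Step 3: Objective decrease = 0.5 * g^T H^(-1) g = 9.0148


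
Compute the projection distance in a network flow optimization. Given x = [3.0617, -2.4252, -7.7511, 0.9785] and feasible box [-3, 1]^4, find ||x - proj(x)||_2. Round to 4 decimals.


Project each component onto [-3, 1].
clip(3.0617) = 1.0, clip(-2.4252) = -2.4252, clip(-7.7511) = -3.0, clip(0.9785) = 0.9785
Projection = [1.0, -2.4252, -3.0, 0.9785]
Squared diffs: [4.2506, 0.0, 22.573, 0.0]
Distance = sqrt(26.8236) = 5.1791


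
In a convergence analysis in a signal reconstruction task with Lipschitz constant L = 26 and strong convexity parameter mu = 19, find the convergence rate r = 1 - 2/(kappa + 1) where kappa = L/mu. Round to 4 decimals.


Step 1: Compute the condition number.
kappa = L/mu = 26/19 = 1.3684
Step 2: Compute the convergence rate.
r = 1 - 2/(kappa + 1) = 1 - 2*mu/(L + mu) = (L - mu)/(L + mu) = 7/45 = 0.1556


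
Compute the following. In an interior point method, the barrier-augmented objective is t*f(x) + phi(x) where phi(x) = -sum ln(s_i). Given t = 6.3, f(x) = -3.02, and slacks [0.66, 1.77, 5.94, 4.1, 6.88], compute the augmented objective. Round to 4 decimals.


Step 1: Compute log-barrier.
ln values: [-0.4155, 0.571, 1.7817, 1.411, 1.9286]
phi = -(-0.4155 + 0.571 + 1.7817 + 1.411 + 1.9286) = -5.2768
Step 2: Compute augmented objective.
t*f(x) = 6.3*-3.02 = -19.026
Total = -19.026 - 5.2768 = -24.3028


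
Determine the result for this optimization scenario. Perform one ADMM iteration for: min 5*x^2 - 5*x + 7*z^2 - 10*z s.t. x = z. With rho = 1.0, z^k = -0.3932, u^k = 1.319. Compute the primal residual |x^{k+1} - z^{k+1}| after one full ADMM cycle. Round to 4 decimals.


ADMM iteration with rho = 1.0, z^k = -0.3932, u^k = 1.319
Step 1: x-update.
Minimize 5*x^2 - 5*x + (1.0/2)*(x + 0.3932 + 1.319)^2
FOC: (2*5 + 1.0)*x = 5 + 1.0*(-0.3932 - 1.319)
x^{k+1} = 0.2989
Step 2: z-update.
Minimize 7*z^2 - 10*z + (1.0/2)*(0.2989 - z + 1.319)^2
FOC: (2*7 + 1.0)*z = 10 + 1.0*(0.2989 + 1.319)
z^{k+1} = 0.7745
Step 3: u-update.
u^{k+1} = 1.319 + 0.2989 - 0.7745 = 0.8434
Step 4: Primal residual = |0.2989 - 0.7745| = 0.4756


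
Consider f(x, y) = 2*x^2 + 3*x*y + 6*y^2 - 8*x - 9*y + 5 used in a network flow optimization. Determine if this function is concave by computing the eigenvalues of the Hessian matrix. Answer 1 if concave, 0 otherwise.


The Hessian of f(x,y) = 2*x^2 + 3*x*y + 6*y^2 - 8*x - 9*y + 5 is:
H = [[4, 3], [3, 12]]
Trace = 4 + 12 = 16
Determinant = 4*12 - (3)^2 = 39
Discriminant = (16)^2 - 4*39 = 100.0
Eigenvalues: lambda_1 = 3.0, lambda_2 = 13.0
The function is not concave.

0


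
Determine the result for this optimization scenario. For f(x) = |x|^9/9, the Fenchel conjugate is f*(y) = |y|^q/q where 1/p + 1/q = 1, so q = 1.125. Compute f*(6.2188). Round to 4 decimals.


The conjugate exponent q satisfies 1/p + 1/q = 1.
p = 9, so q = 9/(9 - 1) = 1.125
|y|^q = 6.2188^1.125 = 7.8148
f*(6.2188) = 7.8148 / 1.125 = 6.9465


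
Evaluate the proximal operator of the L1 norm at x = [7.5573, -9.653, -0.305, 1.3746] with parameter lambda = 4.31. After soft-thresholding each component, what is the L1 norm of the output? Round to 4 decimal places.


Soft-thresholding with lambda = 4.31:
prox(7.5573) = sign(7.5573)*max(|7.5573| - 4.31, 0) = 3.2473
prox(-9.653) = sign(-9.653)*max(|-9.653| - 4.31, 0) = -5.343
prox(-0.305) = sign(-0.305)*max(|-0.305| - 4.31, 0) = 0.0
prox(1.3746) = sign(1.3746)*max(|1.3746| - 4.31, 0) = 0.0
prox(x) = [3.2473, -5.343, 0.0, 0.0]
||prox(x)||_1 = 3.2473 + 5.343 + 0.0 + 0.0 = 8.5903


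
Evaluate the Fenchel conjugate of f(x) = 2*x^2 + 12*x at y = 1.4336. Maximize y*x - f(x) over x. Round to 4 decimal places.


f*(y) = sup_x {y*x - a*x^2 - b*x} = sup_x {(y-b)*x - a*x^2}
FOC: (y - b) - 2a*x = 0 => x* = (y - b)/(2a)
x* = (1.4336 - 12)/(2*2) = -2.6416
f*(1.4336) = (y-b)^2/(4a) = (1.4336 - 12)^2/(4*2)
= 111.6488/8 = 13.9561


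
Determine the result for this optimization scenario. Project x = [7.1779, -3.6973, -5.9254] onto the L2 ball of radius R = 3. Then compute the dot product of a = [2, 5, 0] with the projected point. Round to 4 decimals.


Step 1: Compute ||x|| (intermediates to 6 decimals).
||x|| = sqrt(7.1779^2 + (-3.6973)^2 + (-5.9254)^2) = 10.015121
Step 2: Project.
Since ||x|| > R, scale = R/||x|| = 3/10.015121 = 0.299547, proj(x) = scale * x
proj(x) = [2.150118, -1.107515, -1.774936]
Step 3: Dot product.
a^T * proj(x) = 2*2.150118 + 5*(-1.107515) + 0*(-1.774936) = -1.2373


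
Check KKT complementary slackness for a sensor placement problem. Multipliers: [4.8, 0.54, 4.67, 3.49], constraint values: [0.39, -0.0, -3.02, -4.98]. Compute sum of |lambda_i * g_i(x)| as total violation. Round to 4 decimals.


KKT complementary slackness check:
lambda_1 * g_1 = 4.8 * 0.39 = 1.872
lambda_2 * g_2 = 0.54 * -0.0 = -0.0
lambda_3 * g_3 = 4.67 * -3.02 = -14.1034
lambda_4 * g_4 = 3.49 * -4.98 = -17.3802
Total violation = 1.872 + 0.0 + 14.1034 + 17.3802 = 33.3556


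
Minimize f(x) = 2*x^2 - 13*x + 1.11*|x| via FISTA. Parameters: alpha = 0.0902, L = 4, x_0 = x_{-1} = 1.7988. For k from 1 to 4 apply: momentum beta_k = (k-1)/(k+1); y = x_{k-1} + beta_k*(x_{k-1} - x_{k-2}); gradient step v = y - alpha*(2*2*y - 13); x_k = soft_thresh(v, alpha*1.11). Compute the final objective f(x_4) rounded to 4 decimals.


FISTA on f(x) = 2*x^2 - 13*x + 1.11*|x|
L = 4, alpha = 0.0902
Iteration 1: beta = 0.0, y = 1.7988 + 0.0*(1.7988 - 1.7988) = 1.7988
  grad(y) = -5.8048, v = y - alpha*grad = 2.3224
  prox(v) = soft_thresh(2.3224, 0.1001) = 2.2223
Iteration 2: beta = 0.3333, y = 2.2223 + 0.3333*(2.2223 - 1.7988) = 2.3634
  grad(y) = -3.5463, v = y - alpha*grad = 2.6833
  prox(v) = soft_thresh(2.6833, 0.1001) = 2.5832
Iteration 3: beta = 0.5, y = 2.5832 + 0.5*(2.5832 - 2.2223) = 2.7636
  grad(y) = -1.9455, v = y - alpha*grad = 2.9391
  prox(v) = soft_thresh(2.9391, 0.1001) = 2.839
Iteration 4: beta = 0.6, y = 2.839 + 0.6*(2.839 - 2.5832) = 2.9925
  grad(y) = -1.0301, v = y - alpha*grad = 3.0854
  prox(v) = soft_thresh(3.0854, 0.1001) = 2.9853
f(x_4) = 2*2.9853^2 - 13*2.9853 + 1.11*|2.9853| = -17.6712


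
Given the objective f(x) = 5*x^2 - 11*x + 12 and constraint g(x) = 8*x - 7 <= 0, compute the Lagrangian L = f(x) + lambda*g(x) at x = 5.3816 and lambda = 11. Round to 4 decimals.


Step 1: Evaluate f(x).
f(5.3816) = 5*5.3816^2 - 11*5.3816 + 12 = 97.6105
Step 2: Evaluate g(x).
g(5.3816) = 8*5.3816 - 7 = 36.0528
Step 3: Compute Lagrangian.
L = 97.6105 + 11*36.0528 = 494.1913


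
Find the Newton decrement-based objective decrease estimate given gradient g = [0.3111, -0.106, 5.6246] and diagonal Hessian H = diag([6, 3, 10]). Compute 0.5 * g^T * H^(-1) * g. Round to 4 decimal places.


Step 1: H is diagonal, so H^(-1) * g = [0.0519, -0.0353, 0.5625].
Step 2: g^T H^(-1) g = sum_i g_i^2 / H_ii
  = (0.3111)^2/6 + (-0.106)^2/3 + (5.6246)^2/10
  = 0.0161 + 0.0037 + 3.1636 = 3.1835
Step 3: Objective decrease = 0.5 * g^T H^(-1) g = 1.5917


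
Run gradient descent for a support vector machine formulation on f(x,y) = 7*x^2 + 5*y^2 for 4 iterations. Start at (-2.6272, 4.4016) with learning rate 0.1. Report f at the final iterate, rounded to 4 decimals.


Gradient descent on f(x,y) = 7*x^2 + 5*y^2.
Starting point: (-2.6272, 4.4016), alpha = 0.1
Step 1: grad_x = 2*7*-2.6272 = -36.7808, grad_y = 2*5*4.4016 = 44.016
  x_1 = -2.6272 - 0.1*-36.7808 = 1.0509
  y_1 = 4.4016 - 0.1*44.016 = -0.0
Step 2: grad_x = 2*7*1.0509 = 14.7123, grad_y = 2*5*-0.0 = -0.0
  x_2 = 1.0509 - 0.1*14.7123 = -0.4204
  y_2 = -0.0 - 0.1*-0.0 = 0.0
Step 3: grad_x = 2*7*-0.4204 = -5.8849, grad_y = 2*5*0.0 = 0.0
  x_3 = -0.4204 - 0.1*-5.8849 = 0.1681
  y_3 = 0.0 - 0.1*0.0 = 0.0
Step 4: grad_x = 2*7*0.1681 = 2.354, grad_y = 2*5*0.0 = 0.0
  x_4 = 0.1681 - 0.1*2.354 = -0.0673
  y_4 = 0.0 - 0.1*0.0 = 0.0
f(-0.0673, 0.0) = 7*(-0.0673)^2 + 5*0.0^2 = 0.0317


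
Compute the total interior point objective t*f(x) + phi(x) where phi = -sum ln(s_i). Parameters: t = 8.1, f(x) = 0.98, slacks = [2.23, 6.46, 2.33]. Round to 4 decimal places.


Step 1: Compute log-barrier.
ln values: [0.802, 1.8656, 0.8459]
phi = -(0.802 + 1.8656 + 0.8459) = -3.5135
Step 2: Compute augmented objective.
t*f(x) = 8.1*0.98 = 7.938
Total = 7.938 - 3.5135 = 4.4245


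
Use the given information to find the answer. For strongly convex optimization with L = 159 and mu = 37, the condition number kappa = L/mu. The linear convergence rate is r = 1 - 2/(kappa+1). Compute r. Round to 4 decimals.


Step 1: Compute the condition number.
kappa = L/mu = 159/37 = 4.2973
Step 2: Compute the convergence rate.
r = 1 - 2/(kappa + 1) = 1 - 2*mu/(L + mu) = (L - mu)/(L + mu) = 122/196 = 0.6224


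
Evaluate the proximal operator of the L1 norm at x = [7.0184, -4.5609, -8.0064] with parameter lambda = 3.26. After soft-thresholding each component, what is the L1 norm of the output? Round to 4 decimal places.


Soft-thresholding with lambda = 3.26:
prox(7.0184) = sign(7.0184)*max(|7.0184| - 3.26, 0) = 3.7584
prox(-4.5609) = sign(-4.5609)*max(|-4.5609| - 3.26, 0) = -1.3009
prox(-8.0064) = sign(-8.0064)*max(|-8.0064| - 3.26, 0) = -4.7464
prox(x) = [3.7584, -1.3009, -4.7464]
||prox(x)||_1 = 3.7584 + 1.3009 + 4.7464 = 9.8057


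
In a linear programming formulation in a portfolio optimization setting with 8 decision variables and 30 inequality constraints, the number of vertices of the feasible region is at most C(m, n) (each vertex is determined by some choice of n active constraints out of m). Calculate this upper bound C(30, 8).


Each vertex corresponds to some choice of n active constraints out of m, so the number of vertices is at most C(m, n) = m! / (n!(m-n)!).
m = 30, n = 8
Numerator: 30 * 29 * 28 * 27 * 26 * 25 * 24 * 23
Denominator: 8! = 40320
C(30, 8) = 5852925


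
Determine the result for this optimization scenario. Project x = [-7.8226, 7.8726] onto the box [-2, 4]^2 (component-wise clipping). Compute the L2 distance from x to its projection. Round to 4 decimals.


Project each component onto [-2, 4].
clip(-7.8226) = -2.0, clip(7.8726) = 4.0
Projection = [-2.0, 4.0]
Squared diffs: [33.9027, 14.997]
Distance = sqrt(48.8997) = 6.9928


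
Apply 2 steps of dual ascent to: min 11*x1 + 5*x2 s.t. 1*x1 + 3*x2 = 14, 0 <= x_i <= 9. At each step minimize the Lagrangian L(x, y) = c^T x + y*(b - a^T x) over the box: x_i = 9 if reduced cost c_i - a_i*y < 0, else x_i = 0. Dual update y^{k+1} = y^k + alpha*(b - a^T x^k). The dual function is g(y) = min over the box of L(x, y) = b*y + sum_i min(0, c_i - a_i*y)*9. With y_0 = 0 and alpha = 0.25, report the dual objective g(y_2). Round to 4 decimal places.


Dual ascent for LP: min 11*x1 + 5*x2, 1*x1 + 3*x2 = 14, 0 <= x_i <= 9
Step 1: y^k = 0.0, reduced costs: (11.0, 5.0)
  x^k = (0.0, 0.0), subgradient = b - a^T x = 14.0
  y^{k+1} = 0.0 + 0.25*14.0 = 3.5
Step 2: y^k = 3.5, reduced costs: (7.5, -5.5)
  x^k = (0.0, 9.0), subgradient = b - a^T x = -13.0
  y^{k+1} = 3.5 + 0.25*-13.0 = 0.25
Dual objective at y_2 = 0.25: reduced costs (10.75, 4.25), box minimizer x = (0.0, 0.0)
g(y_2) = b*y + (c1 - a1*y)*x1 + (c2 - a2*y)*x2 = 14*0.25 + 10.75*0.0 + 4.25*0.0 = 3.5 + 0.0 + 0.0 = 3.5


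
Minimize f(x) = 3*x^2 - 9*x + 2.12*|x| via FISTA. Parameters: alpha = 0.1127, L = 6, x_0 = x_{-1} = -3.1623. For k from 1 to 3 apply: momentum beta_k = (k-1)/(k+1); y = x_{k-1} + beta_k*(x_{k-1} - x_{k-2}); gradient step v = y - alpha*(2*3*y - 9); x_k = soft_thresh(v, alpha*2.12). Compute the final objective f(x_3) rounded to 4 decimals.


FISTA on f(x) = 3*x^2 - 9*x + 2.12*|x|
L = 6, alpha = 0.1127
Iteration 1: beta = 0.0, y = -3.1623 + 0.0*(-3.1623 + 3.1623) = -3.1623
  grad(y) = -27.9738, v = y - alpha*grad = -0.0097
  prox(v) = soft_thresh(-0.0097, 0.2389) = 0.0
Iteration 2: beta = 0.3333, y = 0.0 + 0.3333*(0.0 + 3.1623) = 1.0541
  grad(y) = -2.6754, v = y - alpha*grad = 1.3556
  prox(v) = soft_thresh(1.3556, 0.2389) = 1.1167
Iteration 3: beta = 0.5, y = 1.1167 + 0.5*(1.1167 - 0.0) = 1.675
  grad(y) = 1.0502, v = y - alpha*grad = 1.5567
  prox(v) = soft_thresh(1.5567, 0.2389) = 1.3178
f(x_3) = 3*1.3178^2 - 9*1.3178 + 2.12*|1.3178| = -3.8567


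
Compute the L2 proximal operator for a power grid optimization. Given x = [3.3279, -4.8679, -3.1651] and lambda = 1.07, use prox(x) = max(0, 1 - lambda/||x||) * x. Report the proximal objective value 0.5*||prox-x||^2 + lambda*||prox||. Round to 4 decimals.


Step 1: Compute ||x||.
||x|| = 6.6925
Step 2: Compute scaling factor.
scale = max(0, 1 - 1.07/6.6925) = 0.8401
Step 3: prox(x) = [2.7958, -4.0896, -2.6591]
||prox(x)|| = 5.6225
Step 4: Proximal objective.
0.5*||prox-x||^2 = 0.5725
lambda*||prox|| = 6.0161
Total = 6.5885


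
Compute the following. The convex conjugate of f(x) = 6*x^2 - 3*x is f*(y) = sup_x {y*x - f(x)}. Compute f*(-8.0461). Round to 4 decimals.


f*(y) = sup_x {y*x - a*x^2 - b*x} = sup_x {(y-b)*x - a*x^2}
FOC: (y - b) - 2a*x = 0 => x* = (y - b)/(2a)
x* = (-8.0461 + 3)/(2*6) = -0.4205
f*(-8.0461) = (y-b)^2/(4a) = (-8.0461 + 3)^2/(4*6)
= 25.4631/24 = 1.061


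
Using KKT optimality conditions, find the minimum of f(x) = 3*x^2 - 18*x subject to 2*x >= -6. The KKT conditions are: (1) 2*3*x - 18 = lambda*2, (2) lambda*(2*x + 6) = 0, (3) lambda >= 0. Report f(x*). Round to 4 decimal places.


Step 1: Try lambda = 0 (constraint inactive).
Stationarity: 2*3*x - 18 = 0
x* = 18/(2*3) = 3.0
Check constraint: 2*3.0 = 6.0 >= -6 -- satisfied.
Step 2: Compute optimal value.
f(x*) = 3*3.0^2 - 18*3.0 = -27.0


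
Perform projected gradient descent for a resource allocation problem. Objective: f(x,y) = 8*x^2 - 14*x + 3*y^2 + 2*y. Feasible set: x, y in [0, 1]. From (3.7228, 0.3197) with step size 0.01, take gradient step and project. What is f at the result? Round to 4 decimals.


Step 1: Compute gradient at (3.7228, 0.3197).
grad_x = 2*8*3.7228 - 14 = 45.5648
grad_y = 2*3*0.3197 + 2 = 3.9182
Step 2: Gradient step.
x_raw = 3.7228 - 0.01*45.5648 = 3.2672
y_raw = 0.3197 - 0.01*3.9182 = 0.2805
Step 3: Project onto [0, 1].
x_proj = clip(3.2672) = 1.0
y_proj = clip(0.2805) = 0.2805
Step 4: Evaluate f.
f(1.0, 0.2805) = -5.2029


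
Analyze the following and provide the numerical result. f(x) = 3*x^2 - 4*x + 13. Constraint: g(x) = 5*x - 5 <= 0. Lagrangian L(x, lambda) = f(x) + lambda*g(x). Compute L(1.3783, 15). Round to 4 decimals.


Step 1: Evaluate f(x).
f(1.3783) = 3*1.3783^2 - 4*1.3783 + 13 = 13.1859
Step 2: Evaluate g(x).
g(1.3783) = 5*1.3783 - 5 = 1.8915
Step 3: Compute Lagrangian.
L = 13.1859 + 15*1.8915 = 41.5584


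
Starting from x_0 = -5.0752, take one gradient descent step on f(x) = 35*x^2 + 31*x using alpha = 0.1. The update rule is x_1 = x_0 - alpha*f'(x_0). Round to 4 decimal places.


We compute the gradient at x_0 and apply the update.
f'(x) = 70*x + 31
f'(-5.0752) = 70*-5.0752 + 31 = -324.264
x_1 = -5.0752 - 0.1*-324.264 = 27.3512


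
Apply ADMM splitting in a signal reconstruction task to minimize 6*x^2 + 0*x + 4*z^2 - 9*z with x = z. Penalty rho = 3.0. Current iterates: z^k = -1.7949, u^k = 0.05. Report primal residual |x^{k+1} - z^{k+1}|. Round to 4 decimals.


ADMM iteration with rho = 3.0, z^k = -1.7949, u^k = 0.05
Step 1: x-update.
Minimize 6*x^2 + 0*x + (3.0/2)*(x + 1.7949 + 0.05)^2
FOC: (2*6 + 3.0)*x = 0 + 3.0*(-1.7949 - 0.05)
x^{k+1} = -0.369
Step 2: z-update.
Minimize 4*z^2 - 9*z + (3.0/2)*(-0.369 - z + 0.05)^2
FOC: (2*4 + 3.0)*z = 9 + 3.0*(-0.369 + 0.05)
z^{k+1} = 0.7312
Step 3: u-update.
u^{k+1} = 0.05 - 0.369 - 0.7312 = -1.0502
Step 4: Primal residual = |-0.369 - 0.7312| = 1.1002


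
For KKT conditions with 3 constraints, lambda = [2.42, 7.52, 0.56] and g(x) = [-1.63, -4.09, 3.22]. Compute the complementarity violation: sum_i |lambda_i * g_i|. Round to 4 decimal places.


KKT complementary slackness check:
lambda_1 * g_1 = 2.42 * -1.63 = -3.9446
lambda_2 * g_2 = 7.52 * -4.09 = -30.7568
lambda_3 * g_3 = 0.56 * 3.22 = 1.8032
Total violation = 3.9446 + 30.7568 + 1.8032 = 36.5046


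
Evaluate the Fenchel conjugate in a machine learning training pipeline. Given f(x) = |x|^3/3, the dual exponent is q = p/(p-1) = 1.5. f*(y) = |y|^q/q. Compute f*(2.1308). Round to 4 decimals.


The conjugate exponent q satisfies 1/p + 1/q = 1.
p = 3, so q = 3/(3 - 1) = 1.5
|y|^q = 2.1308^1.5 = 3.1104
f*(2.1308) = 3.1104 / 1.5 = 2.0736


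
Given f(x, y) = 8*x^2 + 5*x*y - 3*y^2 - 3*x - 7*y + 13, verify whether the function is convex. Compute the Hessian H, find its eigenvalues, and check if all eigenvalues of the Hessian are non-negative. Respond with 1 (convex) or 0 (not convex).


The Hessian of f(x,y) = 8*x^2 + 5*x*y - 3*y^2 - 3*x - 7*y + 13 is:
H = [[16, 5], [5, -6]]
Trace = 16 - 6 = 10
Determinant = 16*-6 - (5)^2 = -121
Discriminant = (10)^2 - 4*-121 = 584.0
Eigenvalues: lambda_1 = -7.083, lambda_2 = 17.083
The function is not convex.

0


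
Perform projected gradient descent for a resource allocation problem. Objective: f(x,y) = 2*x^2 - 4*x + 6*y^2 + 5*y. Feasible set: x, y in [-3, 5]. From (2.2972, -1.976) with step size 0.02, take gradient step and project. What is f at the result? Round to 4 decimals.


Step 1: Compute gradient at (2.2972, -1.976).
grad_x = 2*2*2.2972 - 4 = 5.1888
grad_y = 2*6*-1.976 + 5 = -18.712
Step 2: Gradient step.
x_raw = 2.2972 - 0.02*5.1888 = 2.1934
y_raw = -1.976 - 0.02*-18.712 = -1.6018
Step 3: Project onto [-3, 5].
x_proj = clip(2.1934) = 2.1934
y_proj = clip(-1.6018) = -1.6018
Step 4: Evaluate f.
f(2.1934, -1.6018) = 8.2335


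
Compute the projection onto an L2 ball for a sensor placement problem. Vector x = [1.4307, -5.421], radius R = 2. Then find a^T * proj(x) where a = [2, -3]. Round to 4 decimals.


Step 1: Compute ||x|| (intermediates to 6 decimals).
||x|| = sqrt(1.4307^2 + (-5.421)^2) = 5.606616
Step 2: Project.
Since ||x|| > R, scale = R/||x|| = 2/5.606616 = 0.356721, proj(x) = scale * x
proj(x) = [0.510361, -1.933785]
Step 3: Dot product.
a^T * proj(x) = 2*0.510361 - 3*(-1.933785) = 6.8221


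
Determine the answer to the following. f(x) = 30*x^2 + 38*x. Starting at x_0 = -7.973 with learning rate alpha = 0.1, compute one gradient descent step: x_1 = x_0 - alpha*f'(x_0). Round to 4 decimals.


We compute the gradient at x_0 and apply the update.
f'(x) = 60*x + 38
f'(-7.973) = 60*-7.973 + 38 = -440.38
x_1 = -7.973 - 0.1*-440.38 = 36.065


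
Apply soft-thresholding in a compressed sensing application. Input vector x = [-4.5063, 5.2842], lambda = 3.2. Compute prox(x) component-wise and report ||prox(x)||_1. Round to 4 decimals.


Soft-thresholding with lambda = 3.2:
prox(-4.5063) = sign(-4.5063)*max(|-4.5063| - 3.2, 0) = -1.3063
prox(5.2842) = sign(5.2842)*max(|5.2842| - 3.2, 0) = 2.0842
prox(x) = [-1.3063, 2.0842]
||prox(x)||_1 = 1.3063 + 2.0842 = 3.3905


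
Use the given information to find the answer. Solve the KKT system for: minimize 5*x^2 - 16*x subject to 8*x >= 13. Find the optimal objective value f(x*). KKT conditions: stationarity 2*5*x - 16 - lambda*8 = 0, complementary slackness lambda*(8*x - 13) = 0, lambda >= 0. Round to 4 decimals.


Step 1: Try lambda = 0 (constraint inactive).
x_unc = 16/(2*5) = 1.6
Check: 8*1.6 = 12.8 < 13 -- violated!
Step 2: Constraint must be active: 8*x = 13
x* = 13/8 = 1.625
lambda = (2*5*1.625 - 16)/8 = 0.0313
Step 3: Compute optimal value.
f(x*) = 5*1.625^2 - 16*1.625 = -12.7969


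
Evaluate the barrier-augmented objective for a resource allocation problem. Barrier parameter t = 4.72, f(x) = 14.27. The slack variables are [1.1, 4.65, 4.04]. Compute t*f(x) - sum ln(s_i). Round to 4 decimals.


Step 1: Compute log-barrier.
ln values: [0.0953, 1.5369, 1.3962]
phi = -(0.0953 + 1.5369 + 1.3962) = -3.0284
Step 2: Compute augmented objective.
t*f(x) = 4.72*14.27 = 67.3544
Total = 67.3544 - 3.0284 = 64.326


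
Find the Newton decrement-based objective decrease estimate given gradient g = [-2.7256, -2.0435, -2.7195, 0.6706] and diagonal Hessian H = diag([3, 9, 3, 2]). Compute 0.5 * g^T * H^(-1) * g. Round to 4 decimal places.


Step 1: H is diagonal, so H^(-1) * g = [-0.9085, -0.2271, -0.9065, 0.3353].
Step 2: g^T H^(-1) g = sum_i g_i^2 / H_ii
  = (-2.7256)^2/3 + (-2.0435)^2/9 + (-2.7195)^2/3 + (0.6706)^2/2
  = 2.4763 + 0.464 + 2.4652 + 0.2249 = 5.6304
Step 3: Objective decrease = 0.5 * g^T H^(-1) g = 2.8152


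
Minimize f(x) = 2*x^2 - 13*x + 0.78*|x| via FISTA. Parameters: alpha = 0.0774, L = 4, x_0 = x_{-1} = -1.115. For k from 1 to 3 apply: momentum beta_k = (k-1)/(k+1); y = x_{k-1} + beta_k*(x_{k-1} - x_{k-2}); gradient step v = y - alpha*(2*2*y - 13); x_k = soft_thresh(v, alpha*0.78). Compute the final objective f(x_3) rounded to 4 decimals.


FISTA on f(x) = 2*x^2 - 13*x + 0.78*|x|
L = 4, alpha = 0.0774
Iteration 1: beta = 0.0, y = -1.115 + 0.0*(-1.115 + 1.115) = -1.115
  grad(y) = -17.46, v = y - alpha*grad = 0.2364
  prox(v) = soft_thresh(0.2364, 0.0604) = 0.176
Iteration 2: beta = 0.3333, y = 0.176 + 0.3333*(0.176 + 1.115) = 0.6064
  grad(y) = -10.5745, v = y - alpha*grad = 1.4248
  prox(v) = soft_thresh(1.4248, 0.0604) = 1.3645
Iteration 3: beta = 0.5, y = 1.3645 + 0.5*(1.3645 - 0.176) = 1.9587
  grad(y) = -5.1652, v = y - alpha*grad = 2.3585
  prox(v) = soft_thresh(2.3585, 0.0604) = 2.2981
f(x_3) = 2*2.2981^2 - 13*2.2981 + 0.78*|2.2981| = -17.5203


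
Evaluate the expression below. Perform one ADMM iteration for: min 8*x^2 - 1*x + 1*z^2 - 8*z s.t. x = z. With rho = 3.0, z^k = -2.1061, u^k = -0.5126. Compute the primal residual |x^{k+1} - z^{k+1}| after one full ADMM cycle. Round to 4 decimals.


ADMM iteration with rho = 3.0, z^k = -2.1061, u^k = -0.5126
Step 1: x-update.
Minimize 8*x^2 - 1*x + (3.0/2)*(x + 2.1061 - 0.5126)^2
FOC: (2*8 + 3.0)*x = 1 + 3.0*(-2.1061 + 0.5126)
x^{k+1} = -0.199
Step 2: z-update.
Minimize 1*z^2 - 8*z + (3.0/2)*(-0.199 - z - 0.5126)^2
FOC: (2*1 + 3.0)*z = 8 + 3.0*(-0.199 - 0.5126)
z^{k+1} = 1.1731
Step 3: u-update.
u^{k+1} = -0.5126 - 0.199 - 1.1731 = -1.8846
Step 4: Primal residual = |-0.199 - 1.1731| = 1.372


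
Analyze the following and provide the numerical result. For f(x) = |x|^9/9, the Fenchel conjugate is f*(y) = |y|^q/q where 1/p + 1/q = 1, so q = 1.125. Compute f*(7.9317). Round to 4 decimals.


The conjugate exponent q satisfies 1/p + 1/q = 1.
p = 9, so q = 9/(9 - 1) = 1.125
|y|^q = 7.9317^1.125 = 10.2751
f*(7.9317) = 10.2751 / 1.125 = 9.1334


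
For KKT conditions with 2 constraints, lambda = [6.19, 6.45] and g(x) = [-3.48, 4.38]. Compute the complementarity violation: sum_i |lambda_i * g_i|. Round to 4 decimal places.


KKT complementary slackness check:
lambda_1 * g_1 = 6.19 * -3.48 = -21.5412
lambda_2 * g_2 = 6.45 * 4.38 = 28.251
Total violation = 21.5412 + 28.251 = 49.7922


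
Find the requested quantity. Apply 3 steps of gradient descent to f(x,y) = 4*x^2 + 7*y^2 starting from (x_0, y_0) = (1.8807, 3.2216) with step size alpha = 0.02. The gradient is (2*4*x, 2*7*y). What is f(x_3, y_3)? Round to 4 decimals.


Gradient descent on f(x,y) = 4*x^2 + 7*y^2.
Starting point: (1.8807, 3.2216), alpha = 0.02
Step 1: grad_x = 2*4*1.8807 = 15.0456, grad_y = 2*7*3.2216 = 45.1024
  x_1 = 1.8807 - 0.02*15.0456 = 1.5798
  y_1 = 3.2216 - 0.02*45.1024 = 2.3196
Step 2: grad_x = 2*4*1.5798 = 12.6383, grad_y = 2*7*2.3196 = 32.4737
  x_2 = 1.5798 - 0.02*12.6383 = 1.327
  y_2 = 2.3196 - 0.02*32.4737 = 1.6701
Step 3: grad_x = 2*4*1.327 = 10.6162, grad_y = 2*7*1.6701 = 23.3811
  x_3 = 1.327 - 0.02*10.6162 = 1.1147
  y_3 = 1.6701 - 0.02*23.3811 = 1.2025
f(1.1147, 1.2025) = 4*1.1147^2 + 7*1.2025^2 = 15.0915


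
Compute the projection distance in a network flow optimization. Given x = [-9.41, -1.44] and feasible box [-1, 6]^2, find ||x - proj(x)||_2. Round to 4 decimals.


Project each component onto [-1, 6].
clip(-9.41) = -1.0, clip(-1.44) = -1.0
Projection = [-1.0, -1.0]
Squared diffs: [70.7281, 0.1936]
Distance = sqrt(70.9217) = 8.4215


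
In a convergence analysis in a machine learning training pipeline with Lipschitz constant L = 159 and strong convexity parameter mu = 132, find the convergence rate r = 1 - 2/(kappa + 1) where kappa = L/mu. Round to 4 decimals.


Step 1: Compute the condition number.
kappa = L/mu = 159/132 = 1.2045
Step 2: Compute the convergence rate.
r = 1 - 2/(kappa + 1) = 1 - 2*mu/(L + mu) = (L - mu)/(L + mu) = 27/291 = 0.0928


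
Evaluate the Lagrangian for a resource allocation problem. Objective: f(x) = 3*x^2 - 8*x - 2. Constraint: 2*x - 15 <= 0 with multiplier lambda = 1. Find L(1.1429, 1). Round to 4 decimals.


Step 1: Evaluate f(x).
f(1.1429) = 3*1.1429^2 - 8*1.1429 - 2 = -7.2245
Step 2: Evaluate g(x).
g(1.1429) = 2*1.1429 - 15 = -12.7142
Step 3: Compute Lagrangian.
L = -7.2245 + 1*-12.7142 = -19.9387


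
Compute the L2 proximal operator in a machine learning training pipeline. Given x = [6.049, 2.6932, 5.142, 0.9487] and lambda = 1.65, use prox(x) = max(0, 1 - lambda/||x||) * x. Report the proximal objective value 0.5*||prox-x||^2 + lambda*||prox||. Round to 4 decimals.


Step 1: Compute ||x||.
||x|| = 8.4371
Step 2: Compute scaling factor.
scale = max(0, 1 - 1.65/8.4371) = 0.8044
Step 3: prox(x) = [4.866, 2.1665, 4.1364, 0.7632]
||prox(x)|| = 6.7871
Step 4: Proximal objective.
0.5*||prox-x||^2 = 1.3613
lambda*||prox|| = 11.1987
Total = 12.5599


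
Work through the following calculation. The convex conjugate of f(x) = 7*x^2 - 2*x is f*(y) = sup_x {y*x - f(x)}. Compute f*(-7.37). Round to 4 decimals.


f*(y) = sup_x {y*x - a*x^2 - b*x} = sup_x {(y-b)*x - a*x^2}
FOC: (y - b) - 2a*x = 0 => x* = (y - b)/(2a)
x* = (-7.37 + 2)/(2*7) = -0.3836
f*(-7.37) = (y-b)^2/(4a) = (-7.37 + 2)^2/(4*7)
= 28.8369/28 = 1.0299


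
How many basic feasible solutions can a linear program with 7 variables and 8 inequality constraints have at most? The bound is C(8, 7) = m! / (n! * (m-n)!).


Each vertex corresponds to some choice of n active constraints out of m, so the number of vertices is at most C(m, n) = m! / (n!(m-n)!).
m = 8, n = 7
Numerator: 8 * 7 * 6 * 5 * 4 * 3 * 2
Denominator: 7! = 5040
C(8, 7) = 8


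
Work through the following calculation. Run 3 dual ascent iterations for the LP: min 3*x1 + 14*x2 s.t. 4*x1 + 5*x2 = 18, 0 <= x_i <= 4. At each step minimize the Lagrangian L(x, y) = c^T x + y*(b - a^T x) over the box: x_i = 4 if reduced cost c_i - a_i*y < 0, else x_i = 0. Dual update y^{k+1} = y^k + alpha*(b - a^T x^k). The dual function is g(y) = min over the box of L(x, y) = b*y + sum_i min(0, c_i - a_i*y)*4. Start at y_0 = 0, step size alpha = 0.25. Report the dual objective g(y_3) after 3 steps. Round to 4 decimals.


Dual ascent for LP: min 3*x1 + 14*x2, 4*x1 + 5*x2 = 18, 0 <= x_i <= 4
Step 1: y^k = 0.0, reduced costs: (3.0, 14.0)
  x^k = (0.0, 0.0), subgradient = b - a^T x = 18.0
  y^{k+1} = 0.0 + 0.25*18.0 = 4.5
Step 2: y^k = 4.5, reduced costs: (-15.0, -8.5)
  x^k = (4.0, 4.0), subgradient = b - a^T x = -18.0
  y^{k+1} = 4.5 + 0.25*-18.0 = 0.0
Step 3: y^k = 0.0, reduced costs: (3.0, 14.0)
  x^k = (0.0, 0.0), subgradient = b - a^T x = 18.0
  y^{k+1} = 0.0 + 0.25*18.0 = 4.5
Dual objective at y_3 = 4.5: reduced costs (-15.0, -8.5), box minimizer x = (4.0, 4.0)
g(y_3) = b*y + (c1 - a1*y)*x1 + (c2 - a2*y)*x2 = 18*4.5 + (-15.0)*4.0 + (-8.5)*4.0 = 81.0 - 60.0 - 34.0 = -13.0


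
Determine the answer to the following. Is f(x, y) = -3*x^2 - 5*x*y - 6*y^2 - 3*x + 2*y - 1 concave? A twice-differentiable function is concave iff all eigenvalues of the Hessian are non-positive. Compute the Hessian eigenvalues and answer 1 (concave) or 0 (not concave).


The Hessian of f(x,y) = -3*x^2 - 5*x*y - 6*y^2 - 3*x + 2*y - 1 is:
H = [[-6, -5], [-5, -12]]
Trace = -6 - 12 = -18
Determinant = -6*-12 - (-5)^2 = 47
Discriminant = (-18)^2 - 4*47 = 136.0
Eigenvalues: lambda_1 = -14.831, lambda_2 = -3.169
The function is concave.

1


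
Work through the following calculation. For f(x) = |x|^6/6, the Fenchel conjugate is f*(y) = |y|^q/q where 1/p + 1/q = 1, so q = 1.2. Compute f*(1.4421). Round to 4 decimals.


The conjugate exponent q satisfies 1/p + 1/q = 1.
p = 6, so q = 6/(6 - 1) = 1.2
|y|^q = 1.4421^1.2 = 1.5517
f*(1.4421) = 1.5517 / 1.2 = 1.293


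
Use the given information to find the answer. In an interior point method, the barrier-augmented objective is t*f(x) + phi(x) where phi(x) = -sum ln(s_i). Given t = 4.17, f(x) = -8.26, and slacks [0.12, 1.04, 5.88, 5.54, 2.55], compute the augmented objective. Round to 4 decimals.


Step 1: Compute log-barrier.
ln values: [-2.1203, 0.0392, 1.7716, 1.712, 0.9361]
phi = -(-2.1203 + 0.0392 + 1.7716 + 1.712 + 0.9361) = -2.3386
Step 2: Compute augmented objective.
t*f(x) = 4.17*-8.26 = -34.4442
Total = -34.4442 - 2.3386 = -36.7828


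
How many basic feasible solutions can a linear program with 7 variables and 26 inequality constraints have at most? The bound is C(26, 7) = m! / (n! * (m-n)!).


Each vertex corresponds to some choice of n active constraints out of m, so the number of vertices is at most C(m, n) = m! / (n!(m-n)!).
m = 26, n = 7
Numerator: 26 * 25 * 24 * 23 * 22 * 21 * 20
Denominator: 7! = 5040
C(26, 7) = 657800
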